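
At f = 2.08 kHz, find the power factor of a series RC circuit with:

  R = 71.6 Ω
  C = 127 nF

Step 1 — Angular frequency: ω = 2π·f = 2π·2080 = 1.307e+04 rad/s.
Step 2 — Component impedances:
  R: Z = R = 71.6 Ω
  C: Z = 1/(jωC) = -j/(ω·C) = 0 - j602.5 Ω
Step 3 — Series combination: Z_total = R + C = 71.6 - j602.5 Ω = 606.7∠-83.2° Ω.
Step 4 — Power factor: PF = cos(φ) = Re(Z)/|Z| = 71.6/606.7 = 0.118.
Step 5 — Type: Im(Z) = -602.5 ⇒ leading (phase φ = -83.2°).

PF = 0.118 (leading, φ = -83.2°)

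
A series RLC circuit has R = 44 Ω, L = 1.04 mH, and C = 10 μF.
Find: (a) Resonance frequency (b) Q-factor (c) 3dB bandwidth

Step 1 — Resonance condition Im(Z)=0 gives ω₀ = 1/√(LC).
Step 2 — ω₀ = 1/√(0.00104·1e-05) = 9806 rad/s.
Step 3 — f₀ = ω₀/(2π) = 1561 Hz.
Step 4 — Series Q: Q = ω₀L/R = 9806·0.00104/44 = 0.2318.
Step 5 — 3dB bandwidth: Δω = ω₀/Q = 4.231e+04 rad/s; BW = Δω/(2π) = 6733 Hz.

(a) f₀ = 1561 Hz  (b) Q = 0.2318  (c) BW = 6733 Hz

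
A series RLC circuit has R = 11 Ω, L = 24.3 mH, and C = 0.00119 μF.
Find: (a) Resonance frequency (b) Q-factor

Step 1 — Resonance condition Im(Z)=0 gives ω₀ = 1/√(LC).
Step 2 — ω₀ = 1/√(0.0243·1.19e-09) = 1.86e+05 rad/s.
Step 3 — f₀ = ω₀/(2π) = 2.96e+04 Hz.
Step 4 — Series Q: Q = ω₀L/R = 1.86e+05·0.0243/11 = 410.8.

(a) f₀ = 2.96e+04 Hz  (b) Q = 410.8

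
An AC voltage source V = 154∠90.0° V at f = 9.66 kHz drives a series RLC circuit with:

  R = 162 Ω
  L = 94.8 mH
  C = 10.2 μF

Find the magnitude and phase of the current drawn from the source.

Step 1 — Angular frequency: ω = 2π·f = 2π·9660 = 6.07e+04 rad/s.
Step 2 — Component impedances:
  R: Z = R = 162 Ω
  L: Z = jωL = j·6.07e+04·0.0948 = 0 + j5754 Ω
  C: Z = 1/(jωC) = -j/(ω·C) = 0 - j1.615 Ω
Step 3 — Series combination: Z_total = R + L + C = 162 + j5752 Ω = 5755∠88.4° Ω.
Step 4 — Source phasor: V = 154∠90.0° V = 0 + j154 V.
Step 5 — Ohm's law: I = V / Z_total = (0 + j154) / (162 + j5752) = 0.02675 + j0.0007534 A.
Step 6 — Convert to polar: |I| = 0.02676 A, ∠I = 1.6°.

I = 0.02676∠1.6° A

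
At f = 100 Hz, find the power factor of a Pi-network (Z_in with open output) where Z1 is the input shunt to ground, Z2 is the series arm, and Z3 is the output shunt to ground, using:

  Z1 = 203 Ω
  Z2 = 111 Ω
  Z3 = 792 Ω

Step 1 — Angular frequency: ω = 2π·f = 2π·100 = 628.3 rad/s.
Step 2 — Component impedances:
  Z1: Z = R = 203 Ω
  Z2: Z = R = 111 Ω
  Z3: Z = R = 792 Ω
Step 3 — With open output, the series arm Z2 and the output shunt Z3 appear in series to ground: Z2 + Z3 = 903 Ω.
Step 4 — Parallel with input shunt Z1: Z_in = Z1 || (Z2 + Z3) = 165.7 Ω = 165.7∠0.0° Ω.
Step 5 — Power factor: PF = cos(φ) = Re(Z)/|Z| = 165.7/165.7 = 1.
Step 6 — Type: Im(Z) = 0 ⇒ unity (phase φ = 0.0°).

PF = 1 (unity, φ = 0.0°)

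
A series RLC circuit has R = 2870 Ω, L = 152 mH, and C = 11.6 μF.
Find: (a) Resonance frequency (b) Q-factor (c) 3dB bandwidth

Step 1 — Resonance: ω₀ = 1/√(LC) = 1/√(0.152·1.16e-05) = 753.1 rad/s.
Step 2 — f₀ = ω₀/(2π) = 119.9 Hz.
Step 3 — Series Q: Q = ω₀L/R = 753.1·0.152/2870 = 0.03989.
Step 4 — Bandwidth: Δω = ω₀/Q = 1.888e+04 rad/s; BW = Δω/(2π) = 3005 Hz.

(a) f₀ = 119.9 Hz  (b) Q = 0.03989  (c) BW = 3005 Hz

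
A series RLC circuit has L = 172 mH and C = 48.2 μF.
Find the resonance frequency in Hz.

Step 1 — Resonance condition Im(Z)=0 gives ω₀ = 1/√(LC).
Step 2 — ω₀ = 1/√(0.172·4.82e-05) = 347.3 rad/s.
Step 3 — f₀ = ω₀/(2π) = 55.28 Hz.

f₀ = 55.28 Hz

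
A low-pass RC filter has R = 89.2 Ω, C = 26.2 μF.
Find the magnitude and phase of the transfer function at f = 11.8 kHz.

Step 1 — Angular frequency: ω = 2π·1.18e+04 = 7.414e+04 rad/s.
Step 2 — Transfer function: H(jω) = 1/(1 + jωRC).
Step 3 — Denominator: 1 + jωRC = 1 + j·7.414e+04·89.2·2.62e-05 = 1 + j173.3.
Step 4 — H = 3.331e-05 - j0.005771.
Step 5 — Magnitude: |H| = 0.005771 (-44.8 dB); phase: φ = -89.7°.

|H| = 0.005771 (-44.8 dB), φ = -89.7°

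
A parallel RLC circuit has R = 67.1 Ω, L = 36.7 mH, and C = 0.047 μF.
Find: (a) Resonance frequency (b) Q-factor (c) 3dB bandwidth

Step 1 — Resonance: ω₀ = 1/√(LC) = 1/√(0.0367·4.7e-08) = 2.408e+04 rad/s.
Step 2 — f₀ = ω₀/(2π) = 3832 Hz.
Step 3 — Parallel Q: Q = R/(ω₀L) = 67.1/(2.408e+04·0.0367) = 0.07593.
Step 4 — Bandwidth: Δω = ω₀/Q = 3.171e+05 rad/s; BW = Δω/(2π) = 5.047e+04 Hz.

(a) f₀ = 3832 Hz  (b) Q = 0.07593  (c) BW = 5.047e+04 Hz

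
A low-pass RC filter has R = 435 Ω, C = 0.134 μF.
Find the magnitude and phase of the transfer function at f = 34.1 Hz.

Step 1 — Angular frequency: ω = 2π·34.1 = 214.3 rad/s.
Step 2 — Transfer function: H(jω) = 1/(1 + jωRC).
Step 3 — Denominator: 1 + jωRC = 1 + j·214.3·435·1.34e-07 = 1 + j0.01249.
Step 4 — H = 0.9998 - j0.01249.
Step 5 — Magnitude: |H| = 0.9999 (-0.0 dB); phase: φ = -0.7°.

|H| = 0.9999 (-0.0 dB), φ = -0.7°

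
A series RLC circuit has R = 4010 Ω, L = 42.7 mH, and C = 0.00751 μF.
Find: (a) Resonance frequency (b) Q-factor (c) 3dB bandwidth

Step 1 — Resonance: ω₀ = 1/√(LC) = 1/√(0.0427·7.51e-09) = 5.584e+04 rad/s.
Step 2 — f₀ = ω₀/(2π) = 8888 Hz.
Step 3 — Series Q: Q = ω₀L/R = 5.584e+04·0.0427/4010 = 0.5946.
Step 4 — Bandwidth: Δω = ω₀/Q = 9.391e+04 rad/s; BW = Δω/(2π) = 1.495e+04 Hz.

(a) f₀ = 8888 Hz  (b) Q = 0.5946  (c) BW = 1.495e+04 Hz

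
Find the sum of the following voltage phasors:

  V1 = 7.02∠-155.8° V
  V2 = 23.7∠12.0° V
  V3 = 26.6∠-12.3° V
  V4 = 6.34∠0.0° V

Step 1 — Convert each phasor to rectangular form:
  V1 = 7.02·(cos(-155.8°) + j·sin(-155.8°)) = -6.403 - j2.878 V
  V2 = 23.7·(cos(12.0°) + j·sin(12.0°)) = 23.18 + j4.928 V
  V3 = 26.6·(cos(-12.3°) + j·sin(-12.3°)) = 25.99 - j5.667 V
  V4 = 6.34·(cos(0.0°) + j·sin(0.0°)) = 6.34 V
Step 2 — Sum components: V_total = 49.11 - j3.617 V.
Step 3 — Convert to polar: |V_total| = 49.24 V, ∠V_total = -4.2°.

V_total = 49.24∠-4.2° V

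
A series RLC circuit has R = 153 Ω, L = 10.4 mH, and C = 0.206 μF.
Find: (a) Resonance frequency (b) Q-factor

Step 1 — Resonance condition Im(Z)=0 gives ω₀ = 1/√(LC).
Step 2 — ω₀ = 1/√(0.0104·2.06e-07) = 2.16e+04 rad/s.
Step 3 — f₀ = ω₀/(2π) = 3439 Hz.
Step 4 — Series Q: Q = ω₀L/R = 2.16e+04·0.0104/153 = 1.469.

(a) f₀ = 3439 Hz  (b) Q = 1.469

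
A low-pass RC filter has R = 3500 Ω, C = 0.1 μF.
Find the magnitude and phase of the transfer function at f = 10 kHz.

Step 1 — Angular frequency: ω = 2π·1e+04 = 6.283e+04 rad/s.
Step 2 — Transfer function: H(jω) = 1/(1 + jωRC).
Step 3 — Denominator: 1 + jωRC = 1 + j·6.283e+04·3500·1e-07 = 1 + j21.99.
Step 4 — H = 0.002064 - j0.04538.
Step 5 — Magnitude: |H| = 0.04543 (-26.9 dB); phase: φ = -87.4°.

|H| = 0.04543 (-26.9 dB), φ = -87.4°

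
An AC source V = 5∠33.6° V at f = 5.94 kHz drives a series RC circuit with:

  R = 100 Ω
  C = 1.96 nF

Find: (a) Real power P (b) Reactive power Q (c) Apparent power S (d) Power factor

Step 1 — Angular frequency: ω = 2π·f = 2π·5940 = 3.732e+04 rad/s.
Step 2 — Component impedances:
  R: Z = R = 100 Ω
  C: Z = 1/(jωC) = -j/(ω·C) = 0 - j1.367e+04 Ω
Step 3 — Series combination: Z_total = R + C = 100 - j1.367e+04 Ω = 1.367e+04∠-89.6° Ω.
Step 4 — Source phasor: V = 5∠33.6° V = 4.165 + j2.767 V.
Step 5 — Current: I = V / Z = -0.0002002 + j0.0003061 A = 0.0003657∠123.2° A.
Step 6 — Complex power: S = V·I* = 1.338e-05 - j0.001829 VA.
Step 7 — Real power: P = Re(S) = 1.338e-05 W.
Step 8 — Reactive power: Q = Im(S) = -0.001829 VAR.
Step 9 — Apparent power: |S| = 0.001829 VA.
Step 10 — Power factor: PF = P/|S| = 0.007315 (leading).

(a) P = 1.338e-05 W  (b) Q = -0.001829 VAR  (c) S = 0.001829 VA  (d) PF = 0.007315 (leading)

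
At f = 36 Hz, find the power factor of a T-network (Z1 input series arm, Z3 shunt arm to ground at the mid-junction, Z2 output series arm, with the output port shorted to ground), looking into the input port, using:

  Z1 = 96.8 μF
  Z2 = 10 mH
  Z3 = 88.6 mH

Step 1 — Angular frequency: ω = 2π·f = 2π·36 = 226.2 rad/s.
Step 2 — Component impedances:
  Z1: Z = 1/(jωC) = -j/(ω·C) = 0 - j45.67 Ω
  Z2: Z = jωL = j·226.2·0.01 = 0 + j2.262 Ω
  Z3: Z = jωL = j·226.2·0.0886 = 0 + j20.04 Ω
Step 3 — With the output port shorted to ground, the output series arm Z2 runs from the junction to ground; the shunt arm Z3 also runs from the junction to ground. They appear in parallel: Z3 || Z2 = 0 + j2.033 Ω.
Step 4 — Series with input arm Z1: Z_in = Z1 + (Z3 || Z2) = 0 - j43.64 Ω = 43.64∠-90.0° Ω.
Step 5 — Power factor: PF = cos(φ) = Re(Z)/|Z| = 0/43.64 = 0.
Step 6 — Type: Im(Z) = -43.64 ⇒ leading (phase φ = -90.0°).

PF = 0 (leading, φ = -90.0°)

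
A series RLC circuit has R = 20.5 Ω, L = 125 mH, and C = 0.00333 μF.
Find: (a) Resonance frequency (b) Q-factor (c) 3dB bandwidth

Step 1 — Resonance: ω₀ = 1/√(LC) = 1/√(0.125·3.33e-09) = 4.901e+04 rad/s.
Step 2 — f₀ = ω₀/(2π) = 7801 Hz.
Step 3 — Series Q: Q = ω₀L/R = 4.901e+04·0.125/20.5 = 298.9.
Step 4 — Bandwidth: Δω = ω₀/Q = 164 rad/s; BW = Δω/(2π) = 26.1 Hz.

(a) f₀ = 7801 Hz  (b) Q = 298.9  (c) BW = 26.1 Hz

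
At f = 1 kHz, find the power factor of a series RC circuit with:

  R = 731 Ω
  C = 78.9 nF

Step 1 — Angular frequency: ω = 2π·f = 2π·1000 = 6283 rad/s.
Step 2 — Component impedances:
  R: Z = R = 731 Ω
  C: Z = 1/(jωC) = -j/(ω·C) = 0 - j2017 Ω
Step 3 — Series combination: Z_total = R + C = 731 - j2017 Ω = 2146∠-70.1° Ω.
Step 4 — Power factor: PF = cos(φ) = Re(Z)/|Z| = 731/2145.5 = 0.3407.
Step 5 — Type: Im(Z) = -2017 ⇒ leading (phase φ = -70.1°).

PF = 0.3407 (leading, φ = -70.1°)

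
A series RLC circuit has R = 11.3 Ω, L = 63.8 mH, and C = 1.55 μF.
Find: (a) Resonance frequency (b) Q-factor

Step 1 — Resonance condition Im(Z)=0 gives ω₀ = 1/√(LC).
Step 2 — ω₀ = 1/√(0.0638·1.55e-06) = 3180 rad/s.
Step 3 — f₀ = ω₀/(2π) = 506.1 Hz.
Step 4 — Series Q: Q = ω₀L/R = 3180·0.0638/11.3 = 17.95.

(a) f₀ = 506.1 Hz  (b) Q = 17.95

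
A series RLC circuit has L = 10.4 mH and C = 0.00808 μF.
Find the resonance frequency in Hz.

Step 1 — Resonance condition Im(Z)=0 gives ω₀ = 1/√(LC).
Step 2 — ω₀ = 1/√(0.0104·8.08e-09) = 1.091e+05 rad/s.
Step 3 — f₀ = ω₀/(2π) = 1.736e+04 Hz.

f₀ = 1.736e+04 Hz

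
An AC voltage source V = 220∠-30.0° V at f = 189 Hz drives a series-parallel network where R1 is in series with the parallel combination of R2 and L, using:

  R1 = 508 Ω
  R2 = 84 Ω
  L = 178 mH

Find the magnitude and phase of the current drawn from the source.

Step 1 — Angular frequency: ω = 2π·f = 2π·189 = 1188 rad/s.
Step 2 — Component impedances:
  R1: Z = R = 508 Ω
  R2: Z = R = 84 Ω
  L: Z = jωL = j·1188·0.178 = 0 + j211.4 Ω
Step 3 — Parallel branch: R2 || L = 1/(1/R2 + 1/L) = 72.54 + j28.83 Ω.
Step 4 — Series with R1: Z_total = R1 + (R2 || L) = 580.5 + j28.83 Ω = 581.3∠2.8° Ω.
Step 5 — Source phasor: V = 220∠-30.0° V = 190.5 - j110 V.
Step 6 — Ohm's law: I = V / Z_total = (190.5 - j110) / (580.5 + j28.83) = 0.318 - j0.2053 A.
Step 7 — Convert to polar: |I| = 0.3785 A, ∠I = -32.8°.

I = 0.3785∠-32.8° A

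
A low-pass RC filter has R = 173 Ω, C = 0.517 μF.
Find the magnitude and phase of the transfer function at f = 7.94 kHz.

Step 1 — Angular frequency: ω = 2π·7940 = 4.989e+04 rad/s.
Step 2 — Transfer function: H(jω) = 1/(1 + jωRC).
Step 3 — Denominator: 1 + jωRC = 1 + j·4.989e+04·173·5.17e-07 = 1 + j4.462.
Step 4 — H = 0.04782 - j0.2134.
Step 5 — Magnitude: |H| = 0.2187 (-13.2 dB); phase: φ = -77.4°.

|H| = 0.2187 (-13.2 dB), φ = -77.4°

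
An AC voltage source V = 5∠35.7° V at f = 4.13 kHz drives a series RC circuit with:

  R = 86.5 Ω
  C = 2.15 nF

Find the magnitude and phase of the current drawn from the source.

Step 1 — Angular frequency: ω = 2π·f = 2π·4130 = 2.595e+04 rad/s.
Step 2 — Component impedances:
  R: Z = R = 86.5 Ω
  C: Z = 1/(jωC) = -j/(ω·C) = 0 - j1.792e+04 Ω
Step 3 — Series combination: Z_total = R + C = 86.5 - j1.792e+04 Ω = 1.792e+04∠-89.7° Ω.
Step 4 — Source phasor: V = 5∠35.7° V = 4.06 + j2.918 V.
Step 5 — Ohm's law: I = V / Z_total = (4.06 + j2.918) / (86.5 - j1.792e+04) = -0.0001617 + j0.0002273 A.
Step 6 — Convert to polar: |I| = 0.000279 A, ∠I = 125.4°.

I = 0.000279∠125.4° A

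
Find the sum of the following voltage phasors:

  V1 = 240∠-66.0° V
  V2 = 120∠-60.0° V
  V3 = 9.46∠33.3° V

Step 1 — Convert each phasor to rectangular form:
  V1 = 240·(cos(-66.0°) + j·sin(-66.0°)) = 97.62 - j219.3 V
  V2 = 120·(cos(-60.0°) + j·sin(-60.0°)) = 60 - j103.9 V
  V3 = 9.46·(cos(33.3°) + j·sin(33.3°)) = 7.907 + j5.194 V
Step 2 — Sum components: V_total = 165.5 - j318 V.
Step 3 — Convert to polar: |V_total| = 358.5 V, ∠V_total = -62.5°.

V_total = 358.5∠-62.5° V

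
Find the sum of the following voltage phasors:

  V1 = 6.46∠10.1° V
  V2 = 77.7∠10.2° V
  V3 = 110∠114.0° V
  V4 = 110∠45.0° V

Step 1 — Convert each phasor to rectangular form:
  V1 = 6.46·(cos(10.1°) + j·sin(10.1°)) = 6.36 + j1.133 V
  V2 = 77.7·(cos(10.2°) + j·sin(10.2°)) = 76.47 + j13.76 V
  V3 = 110·(cos(114.0°) + j·sin(114.0°)) = -44.74 + j100.5 V
  V4 = 110·(cos(45.0°) + j·sin(45.0°)) = 77.78 + j77.78 V
Step 2 — Sum components: V_total = 115.9 + j193.2 V.
Step 3 — Convert to polar: |V_total| = 225.3 V, ∠V_total = 59.0°.

V_total = 225.3∠59.0° V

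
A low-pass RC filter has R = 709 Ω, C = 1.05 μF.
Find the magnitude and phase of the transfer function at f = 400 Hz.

Step 1 — Angular frequency: ω = 2π·400 = 2513 rad/s.
Step 2 — Transfer function: H(jω) = 1/(1 + jωRC).
Step 3 — Denominator: 1 + jωRC = 1 + j·2513·709·1.05e-06 = 1 + j1.871.
Step 4 — H = 0.2222 - j0.4157.
Step 5 — Magnitude: |H| = 0.4714 (-6.5 dB); phase: φ = -61.9°.

|H| = 0.4714 (-6.5 dB), φ = -61.9°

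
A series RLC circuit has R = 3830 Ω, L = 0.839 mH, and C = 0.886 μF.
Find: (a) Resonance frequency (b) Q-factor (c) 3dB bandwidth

Step 1 — Resonance condition Im(Z)=0 gives ω₀ = 1/√(LC).
Step 2 — ω₀ = 1/√(0.000839·8.86e-07) = 3.668e+04 rad/s.
Step 3 — f₀ = ω₀/(2π) = 5837 Hz.
Step 4 — Series Q: Q = ω₀L/R = 3.668e+04·0.000839/3830 = 0.008035.
Step 5 — 3dB bandwidth: Δω = ω₀/Q = 4.565e+06 rad/s; BW = Δω/(2π) = 7.265e+05 Hz.

(a) f₀ = 5837 Hz  (b) Q = 0.008035  (c) BW = 7.265e+05 Hz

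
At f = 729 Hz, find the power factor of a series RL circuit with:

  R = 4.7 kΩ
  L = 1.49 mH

Step 1 — Angular frequency: ω = 2π·f = 2π·729 = 4580 rad/s.
Step 2 — Component impedances:
  R: Z = R = 4700 Ω
  L: Z = jωL = j·4580·0.00149 = 0 + j6.825 Ω
Step 3 — Series combination: Z_total = R + L = 4700 + j6.825 Ω = 4700∠0.1° Ω.
Step 4 — Power factor: PF = cos(φ) = Re(Z)/|Z| = 4700/4700 = 1.
Step 5 — Type: Im(Z) = 6.825 ⇒ lagging (phase φ = 0.1°).

PF = 1 (lagging, φ = 0.1°)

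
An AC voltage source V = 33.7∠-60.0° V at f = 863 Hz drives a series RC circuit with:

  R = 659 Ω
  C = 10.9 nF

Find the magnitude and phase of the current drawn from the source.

Step 1 — Angular frequency: ω = 2π·f = 2π·863 = 5422 rad/s.
Step 2 — Component impedances:
  R: Z = R = 659 Ω
  C: Z = 1/(jωC) = -j/(ω·C) = 0 - j1.692e+04 Ω
Step 3 — Series combination: Z_total = R + C = 659 - j1.692e+04 Ω = 1.693e+04∠-87.8° Ω.
Step 4 — Source phasor: V = 33.7∠-60.0° V = 16.85 - j29.19 V.
Step 5 — Ohm's law: I = V / Z_total = (16.85 - j29.19) / (659 - j1.692e+04) = 0.001761 + j0.0009273 A.
Step 6 — Convert to polar: |I| = 0.00199 A, ∠I = 27.8°.

I = 0.00199∠27.8° A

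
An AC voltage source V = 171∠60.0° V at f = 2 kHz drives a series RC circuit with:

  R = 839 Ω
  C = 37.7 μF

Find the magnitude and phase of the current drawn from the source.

Step 1 — Angular frequency: ω = 2π·f = 2π·2000 = 1.257e+04 rad/s.
Step 2 — Component impedances:
  R: Z = R = 839 Ω
  C: Z = 1/(jωC) = -j/(ω·C) = 0 - j2.111 Ω
Step 3 — Series combination: Z_total = R + C = 839 - j2.111 Ω = 839∠-0.1° Ω.
Step 4 — Source phasor: V = 171∠60.0° V = 85.5 + j148.1 V.
Step 5 — Ohm's law: I = V / Z_total = (85.5 + j148.1) / (839 - j2.111) = 0.1015 + j0.1768 A.
Step 6 — Convert to polar: |I| = 0.2038 A, ∠I = 60.1°.

I = 0.2038∠60.1° A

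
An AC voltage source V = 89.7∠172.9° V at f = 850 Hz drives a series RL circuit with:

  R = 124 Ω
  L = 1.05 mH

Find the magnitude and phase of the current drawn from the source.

Step 1 — Angular frequency: ω = 2π·f = 2π·850 = 5341 rad/s.
Step 2 — Component impedances:
  R: Z = R = 124 Ω
  L: Z = jωL = j·5341·0.00105 = 0 + j5.608 Ω
Step 3 — Series combination: Z_total = R + L = 124 + j5.608 Ω = 124.1∠2.6° Ω.
Step 4 — Source phasor: V = 89.7∠172.9° V = -89.01 + j11.09 V.
Step 5 — Ohm's law: I = V / Z_total = (-89.01 + j11.09) / (124 + j5.608) = -0.7123 + j0.1216 A.
Step 6 — Convert to polar: |I| = 0.7226 A, ∠I = 170.3°.

I = 0.7226∠170.3° A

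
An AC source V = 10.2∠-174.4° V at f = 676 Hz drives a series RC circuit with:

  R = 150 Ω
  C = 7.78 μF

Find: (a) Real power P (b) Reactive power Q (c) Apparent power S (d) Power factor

Step 1 — Angular frequency: ω = 2π·f = 2π·676 = 4247 rad/s.
Step 2 — Component impedances:
  R: Z = R = 150 Ω
  C: Z = 1/(jωC) = -j/(ω·C) = 0 - j30.26 Ω
Step 3 — Series combination: Z_total = R + C = 150 - j30.26 Ω = 153∠-11.4° Ω.
Step 4 — Source phasor: V = 10.2∠-174.4° V = -10.15 - j0.9953 V.
Step 5 — Current: I = V / Z = -0.06374 - j0.0195 A = 0.06666∠-163.0° A.
Step 6 — Complex power: S = V·I* = 0.6665 - j0.1345 VA.
Step 7 — Real power: P = Re(S) = 0.6665 W.
Step 8 — Reactive power: Q = Im(S) = -0.1345 VAR.
Step 9 — Apparent power: |S| = 0.6799 VA.
Step 10 — Power factor: PF = P/|S| = 0.9803 (leading).

(a) P = 0.6665 W  (b) Q = -0.1345 VAR  (c) S = 0.6799 VA  (d) PF = 0.9803 (leading)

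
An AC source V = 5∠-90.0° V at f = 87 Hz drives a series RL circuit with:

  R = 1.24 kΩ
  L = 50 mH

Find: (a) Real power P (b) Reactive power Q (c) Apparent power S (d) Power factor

Step 1 — Angular frequency: ω = 2π·f = 2π·87 = 546.6 rad/s.
Step 2 — Component impedances:
  R: Z = R = 1240 Ω
  L: Z = jωL = j·546.6·0.05 = 0 + j27.33 Ω
Step 3 — Series combination: Z_total = R + L = 1240 + j27.33 Ω = 1240∠1.3° Ω.
Step 4 — Source phasor: V = 5∠-90.0° V = 0 - j5 V.
Step 5 — Current: I = V / Z = -8.884e-05 - j0.00403 A = 0.004031∠-91.3° A.
Step 6 — Complex power: S = V·I* = 0.02015 + j0.0004442 VA.
Step 7 — Real power: P = Re(S) = 0.02015 W.
Step 8 — Reactive power: Q = Im(S) = 0.0004442 VAR.
Step 9 — Apparent power: |S| = 0.02016 VA.
Step 10 — Power factor: PF = P/|S| = 0.9998 (lagging).

(a) P = 0.02015 W  (b) Q = 0.0004442 VAR  (c) S = 0.02016 VA  (d) PF = 0.9998 (lagging)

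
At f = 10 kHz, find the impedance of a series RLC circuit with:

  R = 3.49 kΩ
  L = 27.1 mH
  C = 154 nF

Step 1 — Angular frequency: ω = 2π·f = 2π·1e+04 = 6.283e+04 rad/s.
Step 2 — Component impedances:
  R: Z = R = 3490 Ω
  L: Z = jωL = j·6.283e+04·0.0271 = 0 + j1703 Ω
  C: Z = 1/(jωC) = -j/(ω·C) = 0 - j103.3 Ω
Step 3 — Series combination: Z_total = R + L + C = 3490 + j1599 Ω = 3839∠24.6° Ω.

Z = 3490 + j1599 Ω = 3839∠24.6° Ω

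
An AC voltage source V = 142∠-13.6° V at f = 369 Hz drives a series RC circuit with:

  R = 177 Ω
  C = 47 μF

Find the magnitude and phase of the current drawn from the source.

Step 1 — Angular frequency: ω = 2π·f = 2π·369 = 2318 rad/s.
Step 2 — Component impedances:
  R: Z = R = 177 Ω
  C: Z = 1/(jωC) = -j/(ω·C) = 0 - j9.177 Ω
Step 3 — Series combination: Z_total = R + C = 177 - j9.177 Ω = 177.2∠-3.0° Ω.
Step 4 — Source phasor: V = 142∠-13.6° V = 138 - j33.39 V.
Step 5 — Ohm's law: I = V / Z_total = (138 - j33.39) / (177 - j9.177) = 0.7874 - j0.1478 A.
Step 6 — Convert to polar: |I| = 0.8012 A, ∠I = -10.6°.

I = 0.8012∠-10.6° A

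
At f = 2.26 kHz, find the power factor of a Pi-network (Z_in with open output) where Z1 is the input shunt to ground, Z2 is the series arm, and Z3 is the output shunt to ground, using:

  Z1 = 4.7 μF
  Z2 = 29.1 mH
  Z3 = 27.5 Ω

Step 1 — Angular frequency: ω = 2π·f = 2π·2260 = 1.42e+04 rad/s.
Step 2 — Component impedances:
  Z1: Z = 1/(jωC) = -j/(ω·C) = 0 - j14.98 Ω
  Z2: Z = jωL = j·1.42e+04·0.0291 = 0 + j413.2 Ω
  Z3: Z = R = 27.5 Ω
Step 3 — With open output, the series arm Z2 and the output shunt Z3 appear in series to ground: Z2 + Z3 = 27.5 + j413.2 Ω.
Step 4 — Parallel with input shunt Z1: Z_in = Z1 || (Z2 + Z3) = 0.03874 - j15.54 Ω = 15.54∠-89.9° Ω.
Step 5 — Power factor: PF = cos(φ) = Re(Z)/|Z| = 0.038745/15.545 = 0.002492.
Step 6 — Type: Im(Z) = -15.54 ⇒ leading (phase φ = -89.9°).

PF = 0.002492 (leading, φ = -89.9°)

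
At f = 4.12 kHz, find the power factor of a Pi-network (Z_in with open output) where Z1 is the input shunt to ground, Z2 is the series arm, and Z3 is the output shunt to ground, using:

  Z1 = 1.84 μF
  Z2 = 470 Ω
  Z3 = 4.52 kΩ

Step 1 — Angular frequency: ω = 2π·f = 2π·4120 = 2.589e+04 rad/s.
Step 2 — Component impedances:
  Z1: Z = 1/(jωC) = -j/(ω·C) = 0 - j20.99 Ω
  Z2: Z = R = 470 Ω
  Z3: Z = R = 4520 Ω
Step 3 — With open output, the series arm Z2 and the output shunt Z3 appear in series to ground: Z2 + Z3 = 4990 Ω.
Step 4 — Parallel with input shunt Z1: Z_in = Z1 || (Z2 + Z3) = 0.08833 - j20.99 Ω = 20.99∠-89.8° Ω.
Step 5 — Power factor: PF = cos(φ) = Re(Z)/|Z| = 0.088329/20.994 = 0.004207.
Step 6 — Type: Im(Z) = -20.99 ⇒ leading (phase φ = -89.8°).

PF = 0.004207 (leading, φ = -89.8°)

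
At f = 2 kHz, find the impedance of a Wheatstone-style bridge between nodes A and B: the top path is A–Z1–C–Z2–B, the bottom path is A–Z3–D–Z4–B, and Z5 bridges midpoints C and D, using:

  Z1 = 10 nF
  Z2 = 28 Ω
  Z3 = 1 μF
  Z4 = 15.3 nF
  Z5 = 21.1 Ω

Step 1 — Angular frequency: ω = 2π·f = 2π·2000 = 1.257e+04 rad/s.
Step 2 — Component impedances:
  Z1: Z = 1/(jωC) = -j/(ω·C) = 0 - j7958 Ω
  Z2: Z = R = 28 Ω
  Z3: Z = 1/(jωC) = -j/(ω·C) = 0 - j79.58 Ω
  Z4: Z = 1/(jωC) = -j/(ω·C) = 0 - j5201 Ω
  Z5: Z = R = 21.1 Ω
Step 3 — Bridge requires nodal analysis (the Z5 bridge couples midpoints C and D, so the two paths cannot be reduced to a simple series/parallel combination). Setting node B to ground and injecting 1 A at node A, the 3-node admittance system at A, C, D solves to V_A = Z_AB = 48.68 - j79.3 Ω = 93.05∠-58.5° Ω.

Z = 48.68 - j79.3 Ω = 93.05∠-58.5° Ω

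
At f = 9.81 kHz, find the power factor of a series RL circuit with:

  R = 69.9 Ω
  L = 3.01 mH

Step 1 — Angular frequency: ω = 2π·f = 2π·9810 = 6.164e+04 rad/s.
Step 2 — Component impedances:
  R: Z = R = 69.9 Ω
  L: Z = jωL = j·6.164e+04·0.00301 = 0 + j185.5 Ω
Step 3 — Series combination: Z_total = R + L = 69.9 + j185.5 Ω = 198.3∠69.4° Ω.
Step 4 — Power factor: PF = cos(φ) = Re(Z)/|Z| = 69.9/198.26 = 0.3526.
Step 5 — Type: Im(Z) = 185.5 ⇒ lagging (phase φ = 69.4°).

PF = 0.3526 (lagging, φ = 69.4°)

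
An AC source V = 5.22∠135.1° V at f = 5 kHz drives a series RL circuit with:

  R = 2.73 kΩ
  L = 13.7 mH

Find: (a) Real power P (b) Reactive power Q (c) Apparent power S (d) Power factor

Step 1 — Angular frequency: ω = 2π·f = 2π·5000 = 3.142e+04 rad/s.
Step 2 — Component impedances:
  R: Z = R = 2730 Ω
  L: Z = jωL = j·3.142e+04·0.0137 = 0 + j430.4 Ω
Step 3 — Series combination: Z_total = R + L = 2730 + j430.4 Ω = 2764∠9.0° Ω.
Step 4 — Source phasor: V = 5.22∠135.1° V = -3.698 + j3.685 V.
Step 5 — Current: I = V / Z = -0.001114 + j0.001525 A = 0.001889∠126.1° A.
Step 6 — Complex power: S = V·I* = 0.009739 + j0.001535 VA.
Step 7 — Real power: P = Re(S) = 0.009739 W.
Step 8 — Reactive power: Q = Im(S) = 0.001535 VAR.
Step 9 — Apparent power: |S| = 0.009859 VA.
Step 10 — Power factor: PF = P/|S| = 0.9878 (lagging).

(a) P = 0.009739 W  (b) Q = 0.001535 VAR  (c) S = 0.009859 VA  (d) PF = 0.9878 (lagging)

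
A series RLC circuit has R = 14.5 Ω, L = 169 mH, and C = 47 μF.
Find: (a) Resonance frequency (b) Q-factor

Step 1 — Resonance condition Im(Z)=0 gives ω₀ = 1/√(LC).
Step 2 — ω₀ = 1/√(0.169·4.7e-05) = 354.8 rad/s.
Step 3 — f₀ = ω₀/(2π) = 56.47 Hz.
Step 4 — Series Q: Q = ω₀L/R = 354.8·0.169/14.5 = 4.135.

(a) f₀ = 56.47 Hz  (b) Q = 4.135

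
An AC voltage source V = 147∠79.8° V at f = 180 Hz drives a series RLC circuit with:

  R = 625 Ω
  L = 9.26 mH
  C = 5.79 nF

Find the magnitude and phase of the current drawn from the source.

Step 1 — Angular frequency: ω = 2π·f = 2π·180 = 1131 rad/s.
Step 2 — Component impedances:
  R: Z = R = 625 Ω
  L: Z = jωL = j·1131·0.00926 = 0 + j10.47 Ω
  C: Z = 1/(jωC) = -j/(ω·C) = 0 - j1.527e+05 Ω
Step 3 — Series combination: Z_total = R + L + C = 625 - j1.527e+05 Ω = 1.527e+05∠-89.8° Ω.
Step 4 — Source phasor: V = 147∠79.8° V = 26.03 + j144.7 V.
Step 5 — Ohm's law: I = V / Z_total = (26.03 + j144.7) / (625 - j1.527e+05) = -0.0009467 + j0.0001743 A.
Step 6 — Convert to polar: |I| = 0.0009627 A, ∠I = 169.6°.

I = 0.0009627∠169.6° A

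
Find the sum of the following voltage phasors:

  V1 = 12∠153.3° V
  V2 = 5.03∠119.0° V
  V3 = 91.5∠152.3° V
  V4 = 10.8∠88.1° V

Step 1 — Convert each phasor to rectangular form:
  V1 = 12·(cos(153.3°) + j·sin(153.3°)) = -10.72 + j5.392 V
  V2 = 5.03·(cos(119.0°) + j·sin(119.0°)) = -2.439 + j4.399 V
  V3 = 91.5·(cos(152.3°) + j·sin(152.3°)) = -81.01 + j42.53 V
  V4 = 10.8·(cos(88.1°) + j·sin(88.1°)) = 0.3581 + j10.79 V
Step 2 — Sum components: V_total = -93.81 + j63.12 V.
Step 3 — Convert to polar: |V_total| = 113.1 V, ∠V_total = 146.1°.

V_total = 113.1∠146.1° V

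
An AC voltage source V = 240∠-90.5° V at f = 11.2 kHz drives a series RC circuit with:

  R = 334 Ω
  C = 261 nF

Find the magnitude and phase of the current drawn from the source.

Step 1 — Angular frequency: ω = 2π·f = 2π·1.12e+04 = 7.037e+04 rad/s.
Step 2 — Component impedances:
  R: Z = R = 334 Ω
  C: Z = 1/(jωC) = -j/(ω·C) = 0 - j54.45 Ω
Step 3 — Series combination: Z_total = R + C = 334 - j54.45 Ω = 338.4∠-9.3° Ω.
Step 4 — Source phasor: V = 240∠-90.5° V = -2.094 - j240 V.
Step 5 — Ohm's law: I = V / Z_total = (-2.094 - j240) / (334 - j54.45) = 0.108 - j0.7009 A.
Step 6 — Convert to polar: |I| = 0.7092 A, ∠I = -81.2°.

I = 0.7092∠-81.2° A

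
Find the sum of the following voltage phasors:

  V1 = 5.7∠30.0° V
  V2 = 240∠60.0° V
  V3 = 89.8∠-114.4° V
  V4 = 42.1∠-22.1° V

Step 1 — Convert each phasor to rectangular form:
  V1 = 5.7·(cos(30.0°) + j·sin(30.0°)) = 4.936 + j2.85 V
  V2 = 240·(cos(60.0°) + j·sin(60.0°)) = 120 + j207.8 V
  V3 = 89.8·(cos(-114.4°) + j·sin(-114.4°)) = -37.1 - j81.78 V
  V4 = 42.1·(cos(-22.1°) + j·sin(-22.1°)) = 39.01 - j15.84 V
Step 2 — Sum components: V_total = 126.8 + j113.1 V.
Step 3 — Convert to polar: |V_total| = 169.9 V, ∠V_total = 41.7°.

V_total = 169.9∠41.7° V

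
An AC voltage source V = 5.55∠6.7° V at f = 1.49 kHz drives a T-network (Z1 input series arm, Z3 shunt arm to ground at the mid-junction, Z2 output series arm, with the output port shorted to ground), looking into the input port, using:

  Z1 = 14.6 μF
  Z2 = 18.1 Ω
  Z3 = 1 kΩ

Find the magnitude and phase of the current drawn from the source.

Step 1 — Angular frequency: ω = 2π·f = 2π·1490 = 9362 rad/s.
Step 2 — Component impedances:
  Z1: Z = 1/(jωC) = -j/(ω·C) = 0 - j7.316 Ω
  Z2: Z = R = 18.1 Ω
  Z3: Z = R = 1000 Ω
Step 3 — With the output port shorted to ground, the output series arm Z2 runs from the junction to ground; the shunt arm Z3 also runs from the junction to ground. They appear in parallel: Z3 || Z2 = 17.78 Ω.
Step 4 — Series with input arm Z1: Z_in = Z1 + (Z3 || Z2) = 17.78 - j7.316 Ω = 19.22∠-22.4° Ω.
Step 5 — Source phasor: V = 5.55∠6.7° V = 5.512 + j0.6475 V.
Step 6 — Ohm's law: I = V / Z_total = (5.512 + j0.6475) / (17.78 - j7.316) = 0.2523 + j0.1403 A.
Step 7 — Convert to polar: |I| = 0.2887 A, ∠I = 29.1°.

I = 0.2887∠29.1° A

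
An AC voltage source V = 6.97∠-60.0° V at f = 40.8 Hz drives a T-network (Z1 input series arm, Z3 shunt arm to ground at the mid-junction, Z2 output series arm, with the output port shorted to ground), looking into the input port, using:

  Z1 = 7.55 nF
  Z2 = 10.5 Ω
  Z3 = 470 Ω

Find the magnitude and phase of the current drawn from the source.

Step 1 — Angular frequency: ω = 2π·f = 2π·40.8 = 256.4 rad/s.
Step 2 — Component impedances:
  Z1: Z = 1/(jωC) = -j/(ω·C) = 0 - j5.167e+05 Ω
  Z2: Z = R = 10.5 Ω
  Z3: Z = R = 470 Ω
Step 3 — With the output port shorted to ground, the output series arm Z2 runs from the junction to ground; the shunt arm Z3 also runs from the junction to ground. They appear in parallel: Z3 || Z2 = 10.27 Ω.
Step 4 — Series with input arm Z1: Z_in = Z1 + (Z3 || Z2) = 10.27 - j5.167e+05 Ω = 5.167e+05∠-90.0° Ω.
Step 5 — Source phasor: V = 6.97∠-60.0° V = 3.485 - j6.036 V.
Step 6 — Ohm's law: I = V / Z_total = (3.485 - j6.036) / (10.27 - j5.167e+05) = 1.168e-05 + j6.745e-06 A.
Step 7 — Convert to polar: |I| = 1.349e-05 A, ∠I = 30.0°.

I = 1.349e-05∠30.0° A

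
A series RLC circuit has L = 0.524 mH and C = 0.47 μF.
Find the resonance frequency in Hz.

Step 1 — Resonance condition Im(Z)=0 gives ω₀ = 1/√(LC).
Step 2 — ω₀ = 1/√(0.000524·4.7e-07) = 6.372e+04 rad/s.
Step 3 — f₀ = ω₀/(2π) = 1.014e+04 Hz.

f₀ = 1.014e+04 Hz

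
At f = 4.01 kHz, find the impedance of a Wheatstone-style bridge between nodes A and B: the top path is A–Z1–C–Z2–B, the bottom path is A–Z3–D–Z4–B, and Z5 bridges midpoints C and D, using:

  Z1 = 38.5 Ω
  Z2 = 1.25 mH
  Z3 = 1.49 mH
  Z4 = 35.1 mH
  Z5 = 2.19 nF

Step 1 — Angular frequency: ω = 2π·f = 2π·4010 = 2.52e+04 rad/s.
Step 2 — Component impedances:
  Z1: Z = R = 38.5 Ω
  Z2: Z = jωL = j·2.52e+04·0.00125 = 0 + j31.49 Ω
  Z3: Z = jωL = j·2.52e+04·0.00149 = 0 + j37.54 Ω
  Z4: Z = jωL = j·2.52e+04·0.0351 = 0 + j884.4 Ω
  Z5: Z = 1/(jωC) = -j/(ω·C) = 0 - j1.812e+04 Ω
Step 3 — Bridge requires nodal analysis (the Z5 bridge couples midpoints C and D, so the two paths cannot be reduced to a simple series/parallel combination). Setting node B to ground and injecting 1 A at node A, the 3-node admittance system at A, C, D solves to V_A = Z_AB = 35.94 + j31.83 Ω = 48.01∠41.5° Ω.

Z = 35.94 + j31.83 Ω = 48.01∠41.5° Ω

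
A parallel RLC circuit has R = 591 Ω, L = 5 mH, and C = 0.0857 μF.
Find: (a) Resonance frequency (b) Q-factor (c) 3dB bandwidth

Step 1 — Resonance: ω₀ = 1/√(LC) = 1/√(0.005·8.57e-08) = 4.831e+04 rad/s.
Step 2 — f₀ = ω₀/(2π) = 7689 Hz.
Step 3 — Parallel Q: Q = R/(ω₀L) = 591/(4.831e+04·0.005) = 2.447.
Step 4 — Bandwidth: Δω = ω₀/Q = 1.974e+04 rad/s; BW = Δω/(2π) = 3142 Hz.

(a) f₀ = 7689 Hz  (b) Q = 2.447  (c) BW = 3142 Hz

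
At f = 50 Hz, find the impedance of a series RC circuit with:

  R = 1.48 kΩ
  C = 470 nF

Step 1 — Angular frequency: ω = 2π·f = 2π·50 = 314.2 rad/s.
Step 2 — Component impedances:
  R: Z = R = 1480 Ω
  C: Z = 1/(jωC) = -j/(ω·C) = 0 - j6773 Ω
Step 3 — Series combination: Z_total = R + C = 1480 - j6773 Ω = 6932∠-77.7° Ω.

Z = 1480 - j6773 Ω = 6932∠-77.7° Ω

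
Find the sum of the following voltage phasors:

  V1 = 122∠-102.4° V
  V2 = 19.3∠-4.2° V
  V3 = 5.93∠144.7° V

Step 1 — Convert each phasor to rectangular form:
  V1 = 122·(cos(-102.4°) + j·sin(-102.4°)) = -26.2 - j119.2 V
  V2 = 19.3·(cos(-4.2°) + j·sin(-4.2°)) = 19.25 - j1.413 V
  V3 = 5.93·(cos(144.7°) + j·sin(144.7°)) = -4.84 + j3.427 V
Step 2 — Sum components: V_total = -11.79 - j117.1 V.
Step 3 — Convert to polar: |V_total| = 117.7 V, ∠V_total = -95.7°.

V_total = 117.7∠-95.7° V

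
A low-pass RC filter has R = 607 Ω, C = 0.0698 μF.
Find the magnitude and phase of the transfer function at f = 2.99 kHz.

Step 1 — Angular frequency: ω = 2π·2990 = 1.879e+04 rad/s.
Step 2 — Transfer function: H(jω) = 1/(1 + jωRC).
Step 3 — Denominator: 1 + jωRC = 1 + j·1.879e+04·607·6.98e-08 = 1 + j0.796.
Step 4 — H = 0.6122 - j0.4873.
Step 5 — Magnitude: |H| = 0.7824 (-2.1 dB); phase: φ = -38.5°.

|H| = 0.7824 (-2.1 dB), φ = -38.5°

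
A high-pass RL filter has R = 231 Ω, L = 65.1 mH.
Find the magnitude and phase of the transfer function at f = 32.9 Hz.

Step 1 — Angular frequency: ω = 2π·32.9 = 206.7 rad/s.
Step 2 — Transfer function: H(jω) = jωL/(R + jωL).
Step 3 — Numerator jωL = j·13.46; denominator R + jωL = 231 + j13.46.
Step 4 — H = 0.003382 + j0.05806.
Step 5 — Magnitude: |H| = 0.05816 (-24.7 dB); phase: φ = 86.7°.

|H| = 0.05816 (-24.7 dB), φ = 86.7°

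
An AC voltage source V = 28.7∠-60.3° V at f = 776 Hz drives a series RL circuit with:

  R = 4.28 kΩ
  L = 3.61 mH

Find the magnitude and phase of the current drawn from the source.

Step 1 — Angular frequency: ω = 2π·f = 2π·776 = 4876 rad/s.
Step 2 — Component impedances:
  R: Z = R = 4280 Ω
  L: Z = jωL = j·4876·0.00361 = 0 + j17.6 Ω
Step 3 — Series combination: Z_total = R + L = 4280 + j17.6 Ω = 4280∠0.2° Ω.
Step 4 — Source phasor: V = 28.7∠-60.3° V = 14.22 - j24.93 V.
Step 5 — Ohm's law: I = V / Z_total = (14.22 - j24.93) / (4280 + j17.6) = 0.003298 - j0.005838 A.
Step 6 — Convert to polar: |I| = 0.006706 A, ∠I = -60.5°.

I = 0.006706∠-60.5° A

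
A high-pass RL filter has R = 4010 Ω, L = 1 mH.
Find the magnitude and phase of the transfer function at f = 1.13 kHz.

Step 1 — Angular frequency: ω = 2π·1130 = 7100 rad/s.
Step 2 — Transfer function: H(jω) = jωL/(R + jωL).
Step 3 — Numerator jωL = j·7.1; denominator R + jωL = 4010 + j7.1.
Step 4 — H = 3.135e-06 + j0.001771.
Step 5 — Magnitude: |H| = 0.001771 (-55.0 dB); phase: φ = 89.9°.

|H| = 0.001771 (-55.0 dB), φ = 89.9°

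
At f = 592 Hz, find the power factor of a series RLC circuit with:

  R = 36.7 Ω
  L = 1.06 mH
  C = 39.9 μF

Step 1 — Angular frequency: ω = 2π·f = 2π·592 = 3720 rad/s.
Step 2 — Component impedances:
  R: Z = R = 36.7 Ω
  L: Z = jωL = j·3720·0.00106 = 0 + j3.943 Ω
  C: Z = 1/(jωC) = -j/(ω·C) = 0 - j6.738 Ω
Step 3 — Series combination: Z_total = R + L + C = 36.7 - j2.795 Ω = 36.81∠-4.4° Ω.
Step 4 — Power factor: PF = cos(φ) = Re(Z)/|Z| = 36.7/36.806 = 0.9971.
Step 5 — Type: Im(Z) = -2.795 ⇒ leading (phase φ = -4.4°).

PF = 0.9971 (leading, φ = -4.4°)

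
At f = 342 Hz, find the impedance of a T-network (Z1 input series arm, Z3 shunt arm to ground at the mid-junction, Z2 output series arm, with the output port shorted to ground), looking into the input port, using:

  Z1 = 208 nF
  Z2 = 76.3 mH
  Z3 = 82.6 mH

Step 1 — Angular frequency: ω = 2π·f = 2π·342 = 2149 rad/s.
Step 2 — Component impedances:
  Z1: Z = 1/(jωC) = -j/(ω·C) = 0 - j2237 Ω
  Z2: Z = jωL = j·2149·0.0763 = 0 + j164 Ω
  Z3: Z = jωL = j·2149·0.0826 = 0 + j177.5 Ω
Step 3 — With the output port shorted to ground, the output series arm Z2 runs from the junction to ground; the shunt arm Z3 also runs from the junction to ground. They appear in parallel: Z3 || Z2 = 0 + j85.23 Ω.
Step 4 — Series with input arm Z1: Z_in = Z1 + (Z3 || Z2) = 0 - j2152 Ω = 2152∠-90.0° Ω.

Z = 0 - j2152 Ω = 2152∠-90.0° Ω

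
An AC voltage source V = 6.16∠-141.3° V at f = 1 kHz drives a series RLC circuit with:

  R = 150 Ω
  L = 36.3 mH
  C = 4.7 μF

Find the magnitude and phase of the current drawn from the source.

Step 1 — Angular frequency: ω = 2π·f = 2π·1000 = 6283 rad/s.
Step 2 — Component impedances:
  R: Z = R = 150 Ω
  L: Z = jωL = j·6283·0.0363 = 0 + j228.1 Ω
  C: Z = 1/(jωC) = -j/(ω·C) = 0 - j33.86 Ω
Step 3 — Series combination: Z_total = R + L + C = 150 + j194.2 Ω = 245.4∠52.3° Ω.
Step 4 — Source phasor: V = 6.16∠-141.3° V = -4.807 - j3.851 V.
Step 5 — Ohm's law: I = V / Z_total = (-4.807 - j3.851) / (150 + j194.2) = -0.0244 + j0.005911 A.
Step 6 — Convert to polar: |I| = 0.0251 A, ∠I = 166.4°.

I = 0.0251∠166.4° A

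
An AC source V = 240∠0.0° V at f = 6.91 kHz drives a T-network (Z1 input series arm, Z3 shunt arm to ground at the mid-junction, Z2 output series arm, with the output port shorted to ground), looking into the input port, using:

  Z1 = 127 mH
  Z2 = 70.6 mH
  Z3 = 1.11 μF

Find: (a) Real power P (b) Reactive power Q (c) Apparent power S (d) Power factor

Step 1 — Angular frequency: ω = 2π·f = 2π·6910 = 4.342e+04 rad/s.
Step 2 — Component impedances:
  Z1: Z = jωL = j·4.342e+04·0.127 = 0 + j5514 Ω
  Z2: Z = jωL = j·4.342e+04·0.0706 = 0 + j3065 Ω
  Z3: Z = 1/(jωC) = -j/(ω·C) = 0 - j20.75 Ω
Step 3 — With the output port shorted to ground, the output series arm Z2 runs from the junction to ground; the shunt arm Z3 also runs from the junction to ground. They appear in parallel: Z3 || Z2 = 0 - j20.89 Ω.
Step 4 — Series with input arm Z1: Z_in = Z1 + (Z3 || Z2) = 0 + j5493 Ω = 5493∠90.0° Ω.
Step 5 — Source phasor: V = 240∠0.0° V = 240 V.
Step 6 — Current: I = V / Z = 0 - j0.04369 A = 0.04369∠-90.0° A.
Step 7 — Complex power: S = V·I* = 0 + j10.49 VA.
Step 8 — Real power: P = Re(S) = 0 W.
Step 9 — Reactive power: Q = Im(S) = 10.49 VAR.
Step 10 — Apparent power: |S| = 10.49 VA.
Step 11 — Power factor: PF = P/|S| = 0 (lagging).

(a) P = 0 W  (b) Q = 10.49 VAR  (c) S = 10.49 VA  (d) PF = 0 (lagging)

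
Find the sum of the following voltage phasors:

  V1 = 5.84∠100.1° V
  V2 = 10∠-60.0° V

Step 1 — Convert each phasor to rectangular form:
  V1 = 5.84·(cos(100.1°) + j·sin(100.1°)) = -1.024 + j5.749 V
  V2 = 10·(cos(-60.0°) + j·sin(-60.0°)) = 5 - j8.66 V
Step 2 — Sum components: V_total = 3.976 - j2.911 V.
Step 3 — Convert to polar: |V_total| = 4.927 V, ∠V_total = -36.2°.

V_total = 4.927∠-36.2° V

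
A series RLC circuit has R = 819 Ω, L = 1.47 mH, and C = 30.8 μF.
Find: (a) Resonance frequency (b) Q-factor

Step 1 — Resonance condition Im(Z)=0 gives ω₀ = 1/√(LC).
Step 2 — ω₀ = 1/√(0.00147·3.08e-05) = 4700 rad/s.
Step 3 — f₀ = ω₀/(2π) = 748 Hz.
Step 4 — Series Q: Q = ω₀L/R = 4700·0.00147/819 = 0.008435.

(a) f₀ = 748 Hz  (b) Q = 0.008435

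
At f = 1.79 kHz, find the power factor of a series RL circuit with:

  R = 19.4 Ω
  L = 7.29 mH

Step 1 — Angular frequency: ω = 2π·f = 2π·1790 = 1.125e+04 rad/s.
Step 2 — Component impedances:
  R: Z = R = 19.4 Ω
  L: Z = jωL = j·1.125e+04·0.00729 = 0 + j81.99 Ω
Step 3 — Series combination: Z_total = R + L = 19.4 + j81.99 Ω = 84.25∠76.7° Ω.
Step 4 — Power factor: PF = cos(φ) = Re(Z)/|Z| = 19.4/84.25 = 0.2303.
Step 5 — Type: Im(Z) = 81.99 ⇒ lagging (phase φ = 76.7°).

PF = 0.2303 (lagging, φ = 76.7°)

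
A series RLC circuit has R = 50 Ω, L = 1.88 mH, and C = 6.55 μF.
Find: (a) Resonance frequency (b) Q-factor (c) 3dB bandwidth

Step 1 — Resonance condition Im(Z)=0 gives ω₀ = 1/√(LC).
Step 2 — ω₀ = 1/√(0.00188·6.55e-06) = 9012 rad/s.
Step 3 — f₀ = ω₀/(2π) = 1434 Hz.
Step 4 — Series Q: Q = ω₀L/R = 9012·0.00188/50 = 0.3388.
Step 5 — 3dB bandwidth: Δω = ω₀/Q = 2.66e+04 rad/s; BW = Δω/(2π) = 4233 Hz.

(a) f₀ = 1434 Hz  (b) Q = 0.3388  (c) BW = 4233 Hz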